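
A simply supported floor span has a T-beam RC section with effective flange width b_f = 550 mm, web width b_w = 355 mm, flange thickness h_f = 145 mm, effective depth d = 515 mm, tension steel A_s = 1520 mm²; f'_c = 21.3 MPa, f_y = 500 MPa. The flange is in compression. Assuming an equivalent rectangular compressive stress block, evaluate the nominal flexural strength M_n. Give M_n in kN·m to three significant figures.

M_n ≈ 362 kN·m

Tension: T = A_s f_y = 1520 × 500 = 760000 N.
Try a within the flange: a = T/(0.85 f'_c b_f) = 760000/(0.85 × 21.3 × 550) = 76.32 mm.
Since a = 76.32 ≤ h_f = 145 mm, the stress block lies entirely in the flange; analyse as a rectangular beam of width b_f.
M_n = T(d − a/2) = 760000 × (515 − 38.16) = 362.40 × 10⁶ N·mm.
M_n = 362.40 kN·m.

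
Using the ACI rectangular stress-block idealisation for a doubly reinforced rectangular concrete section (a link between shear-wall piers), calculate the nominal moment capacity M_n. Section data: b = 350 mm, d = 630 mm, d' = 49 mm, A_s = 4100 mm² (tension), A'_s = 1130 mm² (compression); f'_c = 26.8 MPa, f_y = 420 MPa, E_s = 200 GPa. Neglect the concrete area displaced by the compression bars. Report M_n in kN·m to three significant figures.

M_n ≈ 964 kN·m

Assume both tension and compression steel yield.
Net tension couple steel: A_s − A'_s = 2970 mm².
a = (A_s − A'_s) f_y / (0.85 f'_c b) = 1247400/(0.85 × 26.8 × 350) = 156.45 mm.
c = a/β₁ = 156.45/0.85 = 184.06 mm; ε'_s = 0.003(c − d')/c = 0.0022 ≥ f_y/E_s = 0.0021, so compression steel does yield.
M_n = (A_s − A'_s) f_y (d − a/2) + A'_s f_y (d − d') = [1247400 × (630 − 78.225) + 474600 × (630 − 49)] × 10⁻⁶ = 688.28 + 275.74 = 964.02 kN·m.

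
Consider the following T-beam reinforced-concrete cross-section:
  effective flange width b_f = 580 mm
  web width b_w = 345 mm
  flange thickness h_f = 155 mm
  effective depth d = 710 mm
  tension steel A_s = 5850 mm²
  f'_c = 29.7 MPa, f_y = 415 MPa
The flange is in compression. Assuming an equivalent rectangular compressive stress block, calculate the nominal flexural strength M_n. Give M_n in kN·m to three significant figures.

M_n ≈ 1520 kN·m

Tension: T = A_s f_y = 5850 × 415 = 2427750 N.
Try a within the flange: a = T/(0.85 f'_c b_f) = 2427750/(0.85 × 29.7 × 580) = 165.81 mm.
a = 165.81 > h_f = 155 mm: the block extends into the web. Split into flange-overhang and web parts.
C_f = 0.85 f'_c (b_f − b_w) h_f = 0.85 × 29.7 × (580 − 345) × 155 = 919549 N.
Remaining web compression depth: a_w = (T − C_f)/(0.85 f'_c b_w) = (2427750 − 919549)/(0.85 × 29.7 × 345) = 173.17 mm.
M_n = C_f(d − h_f/2) + (T − C_f)(d − a_w/2) = 919549 × (710 − 77.5) + 1508201 × (710 − 86.585) = 581.61 + 940.24 = 1521.85 × 10⁶ N·mm.
M_n = 1521.85 kN·m.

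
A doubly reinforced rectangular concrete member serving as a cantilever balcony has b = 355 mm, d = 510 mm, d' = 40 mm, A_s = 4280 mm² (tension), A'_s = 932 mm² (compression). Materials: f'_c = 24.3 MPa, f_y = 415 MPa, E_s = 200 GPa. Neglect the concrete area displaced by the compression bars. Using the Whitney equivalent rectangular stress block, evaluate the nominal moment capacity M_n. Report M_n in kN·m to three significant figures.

Assume both tension and compression steel yield.
Net tension couple steel: A_s − A'_s = 3348 mm².
a = (A_s − A'_s) f_y / (0.85 f'_c b) = 1389420/(0.85 × 24.3 × 355) = 189.49 mm.
c = a/β₁ = 189.49/0.85 = 222.93 mm; ε'_s = 0.003(c − d')/c = 0.0025 ≥ f_y/E_s = 0.0021, so compression steel does yield.
M_n = (A_s − A'_s) f_y (d − a/2) + A'_s f_y (d − d') = [1389420 × (510 − 94.745) + 386780 × (510 − 40)] × 10⁻⁶ = 576.96 + 181.79 = 758.75 kN·m.

M_n ≈ 759 kN·m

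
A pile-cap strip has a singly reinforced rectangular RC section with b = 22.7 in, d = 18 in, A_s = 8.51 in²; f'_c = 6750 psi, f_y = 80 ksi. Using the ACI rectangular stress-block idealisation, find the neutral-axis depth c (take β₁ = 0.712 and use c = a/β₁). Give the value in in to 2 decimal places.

c ≈ 7.34 in

T = A_s f_y = 8.51 × 80 = 680.8 kips.
a = T/(0.85 f'_c b) = 680.8/(0.85 × 6.75 × 22.7) = 5.2272 in.
With β₁ = 0.712, c = a/β₁ = 5.2272/0.712 = 7.34 in.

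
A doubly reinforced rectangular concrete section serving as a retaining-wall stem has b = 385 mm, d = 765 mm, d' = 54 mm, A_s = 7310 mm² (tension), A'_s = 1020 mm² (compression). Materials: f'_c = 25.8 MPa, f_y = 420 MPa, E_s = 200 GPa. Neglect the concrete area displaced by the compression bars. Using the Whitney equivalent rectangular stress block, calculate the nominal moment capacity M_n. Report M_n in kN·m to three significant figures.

Assume both tension and compression steel yield.
Net tension couple steel: A_s − A'_s = 6290 mm².
a = (A_s − A'_s) f_y / (0.85 f'_c b) = 2641800/(0.85 × 25.8 × 385) = 312.90 mm.
c = a/β₁ = 312.90/0.85 = 368.12 mm; ε'_s = 0.003(c − d')/c = 0.0026 ≥ f_y/E_s = 0.0021, so compression steel does yield.
M_n = (A_s − A'_s) f_y (d − a/2) + A'_s f_y (d − d') = [2641800 × (765 − 156.45) + 428400 × (765 − 54)] × 10⁻⁶ = 1607.67 + 304.59 = 1912.26 kN·m.

M_n ≈ 1910 kN·m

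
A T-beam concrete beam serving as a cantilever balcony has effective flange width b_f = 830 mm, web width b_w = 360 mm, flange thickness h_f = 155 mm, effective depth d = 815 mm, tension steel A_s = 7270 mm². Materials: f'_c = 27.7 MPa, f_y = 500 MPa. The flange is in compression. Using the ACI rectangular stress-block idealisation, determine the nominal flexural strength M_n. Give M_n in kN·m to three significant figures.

Tension: T = A_s f_y = 7270 × 500 = 3635000 N.
Try a within the flange: a = T/(0.85 f'_c b_f) = 3635000/(0.85 × 27.7 × 830) = 186.01 mm.
a = 186.01 > h_f = 155 mm: the block extends into the web. Split into flange-overhang and web parts.
C_f = 0.85 f'_c (b_f − b_w) h_f = 0.85 × 27.7 × (830 − 360) × 155 = 1715253 N.
Remaining web compression depth: a_w = (T − C_f)/(0.85 f'_c b_w) = (3635000 − 1715253)/(0.85 × 27.7 × 360) = 226.49 mm.
M_n = C_f(d − h_f/2) + (T − C_f)(d − a_w/2) = 1715253 × (815 − 77.5) + 1919747 × (815 − 113.245) = 1265.00 + 1347.19 = 2612.19 × 10⁶ N·mm.
M_n = 2612.19 kN·m.

M_n ≈ 2610 kN·m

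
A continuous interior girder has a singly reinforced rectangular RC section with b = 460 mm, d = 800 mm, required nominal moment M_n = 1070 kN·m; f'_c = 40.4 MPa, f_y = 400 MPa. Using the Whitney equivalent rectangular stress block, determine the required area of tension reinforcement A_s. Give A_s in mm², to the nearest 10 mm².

A_s ≈ 3540 mm²

With M_n = 0.85 f'_c a b (d − a/2), solve the quadratic for a:
a = d − √(d² − 2M_n/(0.85 f'_c b)) = 800 − √(800² − 2 × 1070×10⁶/(0.85 × 40.4 × 460)) = 89.70 mm.
A_s = 0.85 f'_c a b / f_y = 0.85 × 40.4 × 89.70 × 460 / 400 = 3542.3 mm².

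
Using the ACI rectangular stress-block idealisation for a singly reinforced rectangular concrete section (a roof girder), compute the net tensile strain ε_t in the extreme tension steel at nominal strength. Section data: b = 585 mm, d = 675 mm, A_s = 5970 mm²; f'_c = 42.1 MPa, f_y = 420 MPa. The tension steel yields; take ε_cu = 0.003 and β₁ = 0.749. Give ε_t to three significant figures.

ε_t ≈ 0.00966

a = A_s f_y/(0.85 f'_c b) = 119.78 mm.
β₁ = 0.749, so c = a/β₁ = 119.78/0.749 = 159.92 mm.
From the linear strain diagram with ε_cu = 0.003: ε_t = 0.003 (d − c)/c = 0.003 × (675 − 159.92)/159.92 = 0.00966.
Since ε_t ≥ 0.005, the section is tension-controlled.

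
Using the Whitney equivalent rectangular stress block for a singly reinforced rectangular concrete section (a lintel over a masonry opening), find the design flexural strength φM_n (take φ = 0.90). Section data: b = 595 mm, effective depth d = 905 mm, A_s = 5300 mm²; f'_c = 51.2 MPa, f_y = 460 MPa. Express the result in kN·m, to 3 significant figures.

φM_n ≈ 1880 kN·m

T = A_s f_y = 5300 × 460 = 2438000 N = 2438 kN.
From C = T: a = T/(0.85 f'_c b) = 2438000/(0.85 × 51.2 × 595) = 94.15 mm.
M_n = T(d − a/2) = 2438 kN × (905 − 47.075) mm = 2091.62 kN·m.
φM_n = 0.90 × 2091.62 = 1882.46 kN·m.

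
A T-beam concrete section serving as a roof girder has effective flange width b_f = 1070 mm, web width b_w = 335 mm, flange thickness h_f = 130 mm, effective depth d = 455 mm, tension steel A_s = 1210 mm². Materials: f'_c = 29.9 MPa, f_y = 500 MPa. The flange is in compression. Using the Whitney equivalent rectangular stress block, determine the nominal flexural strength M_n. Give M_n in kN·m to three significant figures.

M_n ≈ 269 kN·m

Tension: T = A_s f_y = 1210 × 500 = 605000 N.
Try a within the flange: a = T/(0.85 f'_c b_f) = 605000/(0.85 × 29.9 × 1070) = 22.25 mm.
Since a = 22.25 ≤ h_f = 130 mm, the stress block lies entirely in the flange; analyse as a rectangular beam of width b_f.
M_n = T(d − a/2) = 605000 × (455 − 11.125) = 268.54 × 10⁶ N·mm.
M_n = 268.54 kN·m.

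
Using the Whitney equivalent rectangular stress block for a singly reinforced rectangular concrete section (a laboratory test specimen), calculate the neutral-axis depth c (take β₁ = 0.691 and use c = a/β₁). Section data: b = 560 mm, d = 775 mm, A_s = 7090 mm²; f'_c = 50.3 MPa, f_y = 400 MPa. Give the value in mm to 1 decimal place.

T = A_s f_y = 7090 × 400 = 2836000 N = 2836 kN.
Setting C = 0.85 f'_c a b equal to T: a = 2836000/(0.85 × 50.3 × 560) = 118.449 mm.
With β₁ = 0.691, c = a/β₁ = 118.449/0.691 = 171.4 mm.

c ≈ 171.4 mm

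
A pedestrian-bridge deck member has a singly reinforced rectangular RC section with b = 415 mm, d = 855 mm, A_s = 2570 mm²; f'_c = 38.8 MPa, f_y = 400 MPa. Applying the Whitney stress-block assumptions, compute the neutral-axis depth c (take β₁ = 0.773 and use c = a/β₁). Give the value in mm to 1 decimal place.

T = A_s f_y = 2570 × 400 = 1028000 N = 1028 kN.
Setting C = 0.85 f'_c a b equal to T: a = 1028000/(0.85 × 38.8 × 415) = 75.109 mm.
With β₁ = 0.773, c = a/β₁ = 75.109/0.773 = 97.2 mm.

c ≈ 97.2 mm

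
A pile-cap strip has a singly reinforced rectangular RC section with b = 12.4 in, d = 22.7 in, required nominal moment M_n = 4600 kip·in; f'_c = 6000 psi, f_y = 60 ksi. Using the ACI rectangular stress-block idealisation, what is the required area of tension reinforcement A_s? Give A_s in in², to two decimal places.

From M_n = 0.85 f'_c a b (d − a/2):
a = d − √(d² − 2M_n/(0.85 f'_c b)) = 22.7 − √(22.7² − 2 × 4600/(0.85 × 6 × 12.4)) = 3.469 in.
A_s = 0.85 f'_c a b / f_y = 0.85 × 6 × 3.469 × 12.4 / 60 = 3.656 in².

A_s ≈ 3.66 in²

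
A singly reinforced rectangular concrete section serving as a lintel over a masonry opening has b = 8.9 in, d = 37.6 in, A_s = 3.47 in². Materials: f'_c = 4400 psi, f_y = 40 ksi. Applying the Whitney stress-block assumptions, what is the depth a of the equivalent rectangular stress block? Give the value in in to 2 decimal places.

a ≈ 4.17 in

T = A_s f_y = 3.47 × 40 = 138.8 kips.
a = T/(0.85 f'_c b) = 138.8/(0.85 × 4.4 × 8.9) = 4.17 in.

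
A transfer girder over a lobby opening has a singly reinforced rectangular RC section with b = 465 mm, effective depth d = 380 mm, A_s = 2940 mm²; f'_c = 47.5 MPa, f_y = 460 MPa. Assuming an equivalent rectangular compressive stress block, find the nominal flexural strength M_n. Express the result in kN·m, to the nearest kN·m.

T = A_s f_y = 2940 × 460 = 1352400 N = 1352.4 kN.
From C = T: a = T/(0.85 f'_c b) = 1352400/(0.85 × 47.5 × 465) = 72.03 mm.
M_n = T(d − a/2) = 1352.4 kN × (380 − 36.015) mm = 465.21 kN·m.

M_n ≈ 465 kN·m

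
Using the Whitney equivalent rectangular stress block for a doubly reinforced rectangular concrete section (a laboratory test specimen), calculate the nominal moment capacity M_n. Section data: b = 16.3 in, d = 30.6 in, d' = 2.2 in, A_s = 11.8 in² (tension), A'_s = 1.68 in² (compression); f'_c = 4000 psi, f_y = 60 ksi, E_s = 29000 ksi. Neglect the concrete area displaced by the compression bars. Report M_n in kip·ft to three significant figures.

M_n ≈ 1510 kip·ft

Assume both steels yield.
a = (A_s − A'_s) f_y/(0.85 f'_c b) = (11.8 − 1.68) × 60/(0.85 × 4 × 16.3) = 10.956 in.
c = a/β₁ = 10.956/0.85 = 12.889 in; ε'_s = 0.003(c − d')/c = 0.0025 ≥ ε_y = 0.0021, so the compression steel yields.
M_n = (A_s − A'_s) f_y (d − a/2) + A'_s f_y (d − d') = 607.2 × (30.6 − 5.478) + 100.8 × (30.6 − 2.2) = 15254.1 + 2862.7 = 18116.8 kip·in = 18116.8/12 = 1509.73 kip·ft.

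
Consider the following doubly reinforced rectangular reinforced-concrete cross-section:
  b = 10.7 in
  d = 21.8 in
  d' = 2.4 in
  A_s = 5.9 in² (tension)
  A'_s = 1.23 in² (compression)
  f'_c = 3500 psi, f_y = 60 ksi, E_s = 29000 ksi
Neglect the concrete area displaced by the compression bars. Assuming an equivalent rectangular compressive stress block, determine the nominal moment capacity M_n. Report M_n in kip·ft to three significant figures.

M_n ≈ 526 kip·ft

Assume both steels yield.
a = (A_s − A'_s) f_y/(0.85 f'_c b) = (5.9 − 1.23) × 60/(0.85 × 3.5 × 10.7) = 8.802 in.
c = a/β₁ = 8.802/0.85 = 10.355 in; ε'_s = 0.003(c − d')/c = 0.0023 ≥ ε_y = 0.0021, so the compression steel yields.
M_n = (A_s − A'_s) f_y (d − a/2) + A'_s f_y (d − d') = 280.2 × (21.8 − 4.401) + 73.8 × (21.8 − 2.4) = 4875.2 + 1431.7 = 6306.9 kip·in = 6306.9/12 = 525.58 kip·ft.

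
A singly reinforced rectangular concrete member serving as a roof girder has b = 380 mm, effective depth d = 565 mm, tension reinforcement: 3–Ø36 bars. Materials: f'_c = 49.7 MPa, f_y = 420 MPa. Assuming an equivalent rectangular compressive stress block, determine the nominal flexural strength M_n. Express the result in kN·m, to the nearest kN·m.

A_s = 3 × 1018 = 3054 mm².
T = A_s f_y = 3054 × 420 = 1282680 N = 1282.68 kN.
From C = T: a = T/(0.85 f'_c b) = 1282680/(0.85 × 49.7 × 380) = 79.90 mm.
M_n = T(d − a/2) = 1282.68 kN × (565 − 39.95) mm = 673.47 kN·m.

M_n ≈ 673 kN·m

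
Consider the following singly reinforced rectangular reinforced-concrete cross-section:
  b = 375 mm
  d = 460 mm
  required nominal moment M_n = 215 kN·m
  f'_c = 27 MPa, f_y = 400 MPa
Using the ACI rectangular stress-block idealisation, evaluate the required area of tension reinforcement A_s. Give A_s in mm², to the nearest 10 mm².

A_s ≈ 1250 mm²

With M_n = 0.85 f'_c a b (d − a/2), solve the quadratic for a:
a = d − √(d² − 2M_n/(0.85 f'_c b)) = 460 − √(460² − 2 × 215×10⁶/(0.85 × 27 × 375)) = 57.96 mm.
A_s = 0.85 f'_c a b / f_y = 0.85 × 27 × 57.96 × 375 / 400 = 1247.0 mm².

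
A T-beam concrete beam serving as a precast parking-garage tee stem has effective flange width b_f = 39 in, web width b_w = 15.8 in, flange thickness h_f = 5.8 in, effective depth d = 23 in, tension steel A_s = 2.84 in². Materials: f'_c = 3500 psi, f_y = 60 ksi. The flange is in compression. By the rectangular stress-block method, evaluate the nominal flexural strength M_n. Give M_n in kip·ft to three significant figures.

Tension: T = A_s f_y = 2.84 × 60 = 170.4 kips.
Try a within the flange: a = T/(0.85 f'_c b_f) = 170.4/(0.85 × 3.5 × 39) = 1.469 in.
Since a = 1.469 ≤ h_f = 5.8 in, the stress block lies entirely in the flange; analyse as a rectangular beam of width b_f.
M_n = T(d − a/2) = 170.4 × (23 − 0.7345) = 3794.0 kip·in.
M_n = 3794.0/12 = 316.17 kip·ft.

M_n ≈ 316 kip·ft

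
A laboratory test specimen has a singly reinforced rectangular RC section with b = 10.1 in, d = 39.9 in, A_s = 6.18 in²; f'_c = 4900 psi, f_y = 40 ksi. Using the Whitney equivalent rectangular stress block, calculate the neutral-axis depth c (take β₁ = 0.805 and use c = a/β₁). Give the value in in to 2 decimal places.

c ≈ 7.30 in

T = A_s f_y = 6.18 × 40 = 247.2 kips.
a = T/(0.85 f'_c b) = 247.2/(0.85 × 4.9 × 10.1) = 5.8764 in.
With β₁ = 0.805, c = a/β₁ = 5.8764/0.805 = 7.30 in.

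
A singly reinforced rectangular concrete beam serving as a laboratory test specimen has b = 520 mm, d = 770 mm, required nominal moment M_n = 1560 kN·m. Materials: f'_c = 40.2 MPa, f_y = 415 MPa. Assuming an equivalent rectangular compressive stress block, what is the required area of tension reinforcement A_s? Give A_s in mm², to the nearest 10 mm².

A_s ≈ 5310 mm²

With M_n = 0.85 f'_c a b (d − a/2), solve the quadratic for a:
a = d − √(d² − 2M_n/(0.85 f'_c b)) = 770 − √(770² − 2 × 1560×10⁶/(0.85 × 40.2 × 520)) = 124.01 mm.
A_s = 0.85 f'_c a b / f_y = 0.85 × 40.2 × 124.01 × 520 / 415 = 5309.5 mm².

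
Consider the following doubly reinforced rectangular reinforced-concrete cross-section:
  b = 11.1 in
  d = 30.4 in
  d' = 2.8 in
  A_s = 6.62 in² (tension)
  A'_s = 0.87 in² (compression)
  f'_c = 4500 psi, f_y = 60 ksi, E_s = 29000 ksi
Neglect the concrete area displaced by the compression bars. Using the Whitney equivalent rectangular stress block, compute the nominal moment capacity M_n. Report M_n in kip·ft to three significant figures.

M_n ≈ 877 kip·ft

Assume both steels yield.
a = (A_s − A'_s) f_y/(0.85 f'_c b) = (6.62 − 0.87) × 60/(0.85 × 4.5 × 11.1) = 8.126 in.
c = a/β₁ = 8.126/0.825 = 9.850 in; ε'_s = 0.003(c − d')/c = 0.0021 ≥ ε_y = 0.0021, so the compression steel yields.
M_n = (A_s − A'_s) f_y (d − a/2) + A'_s f_y (d − d') = 345 × (30.4 − 4.063) + 52.2 × (30.4 − 2.8) = 9086.3 + 1440.7 = 10527.0 kip·in = 10527.0/12 = 877.25 kip·ft.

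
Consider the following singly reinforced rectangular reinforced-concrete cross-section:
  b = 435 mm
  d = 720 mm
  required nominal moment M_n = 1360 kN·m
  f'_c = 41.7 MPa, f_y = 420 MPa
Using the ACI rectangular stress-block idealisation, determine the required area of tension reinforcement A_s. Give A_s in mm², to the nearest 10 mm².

With M_n = 0.85 f'_c a b (d − a/2), solve the quadratic for a:
a = d − √(d² − 2M_n/(0.85 f'_c b)) = 720 − √(720² − 2 × 1360×10⁶/(0.85 × 41.7 × 435)) = 135.20 mm.
A_s = 0.85 f'_c a b / f_y = 0.85 × 41.7 × 135.20 × 435 / 420 = 4963.3 mm².

A_s ≈ 4960 mm²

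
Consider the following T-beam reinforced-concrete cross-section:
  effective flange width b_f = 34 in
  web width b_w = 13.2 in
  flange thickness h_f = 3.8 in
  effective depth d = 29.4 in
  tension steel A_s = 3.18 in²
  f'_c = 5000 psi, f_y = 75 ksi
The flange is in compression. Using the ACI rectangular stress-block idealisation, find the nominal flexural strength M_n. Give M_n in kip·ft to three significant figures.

Tension: T = A_s f_y = 3.18 × 75 = 238.5 kips.
Try a within the flange: a = T/(0.85 f'_c b_f) = 238.5/(0.85 × 5 × 34) = 1.651 in.
Since a = 1.651 ≤ h_f = 3.8 in, the stress block lies entirely in the flange; analyse as a rectangular beam of width b_f.
M_n = T(d − a/2) = 238.5 × (29.4 − 0.8255) = 6815.0 kip·in.
M_n = 6815.0/12 = 567.92 kip·ft.

M_n ≈ 568 kip·ft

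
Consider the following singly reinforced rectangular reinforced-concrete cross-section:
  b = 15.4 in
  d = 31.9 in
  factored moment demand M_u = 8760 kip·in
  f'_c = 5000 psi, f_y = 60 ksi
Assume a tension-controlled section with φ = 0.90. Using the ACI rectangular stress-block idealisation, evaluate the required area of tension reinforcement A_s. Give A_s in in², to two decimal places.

A_s ≈ 5.52 in²

M_n = M_u/φ = 8760/0.90 = 9733.33 kip·in.
From M_n = 0.85 f'_c a b (d − a/2):
a = d − √(d² − 2M_n/(0.85 f'_c b)) = 31.9 − √(31.9² − 2 × 9733.33/(0.85 × 5 × 15.4)) = 5.064 in.
A_s = 0.85 f'_c a b / f_y = 0.85 × 5 × 5.064 × 15.4 / 60 = 5.524 in².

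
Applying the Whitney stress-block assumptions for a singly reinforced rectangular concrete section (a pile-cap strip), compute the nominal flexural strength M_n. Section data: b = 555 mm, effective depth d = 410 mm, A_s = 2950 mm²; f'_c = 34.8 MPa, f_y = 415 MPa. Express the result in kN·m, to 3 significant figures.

T = A_s f_y = 2950 × 415 = 1224250 N = 1224.25 kN.
From C = T: a = T/(0.85 f'_c b) = 1224250/(0.85 × 34.8 × 555) = 74.57 mm.
M_n = T(d − a/2) = 1224.25 kN × (410 − 37.285) mm = 456.30 kN·m.

M_n ≈ 456 kN·m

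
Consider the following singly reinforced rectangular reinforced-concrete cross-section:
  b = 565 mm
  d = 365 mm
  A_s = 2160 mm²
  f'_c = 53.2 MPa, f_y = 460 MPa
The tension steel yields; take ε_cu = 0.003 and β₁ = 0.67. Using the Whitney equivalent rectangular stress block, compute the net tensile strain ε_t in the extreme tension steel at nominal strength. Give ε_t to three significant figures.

a = A_s f_y/(0.85 f'_c b) = 38.89 mm.
β₁ = 0.67, so c = a/β₁ = 38.89/0.67 = 58.04 mm.
From the linear strain diagram with ε_cu = 0.003: ε_t = 0.003 (d − c)/c = 0.003 × (365 − 58.04)/58.04 = 0.0159.
Since ε_t ≥ 0.005, the section is tension-controlled.

ε_t ≈ 0.0159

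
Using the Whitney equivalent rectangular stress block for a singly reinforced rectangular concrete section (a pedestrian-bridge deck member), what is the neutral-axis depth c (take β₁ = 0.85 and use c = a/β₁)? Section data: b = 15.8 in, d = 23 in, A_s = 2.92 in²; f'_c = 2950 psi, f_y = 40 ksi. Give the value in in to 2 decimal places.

c ≈ 3.47 in

T = A_s f_y = 2.92 × 40 = 116.8 kips.
a = T/(0.85 f'_c b) = 116.8/(0.85 × 2.95 × 15.8) = 2.9481 in.
With β₁ = 0.85, c = a/β₁ = 2.9481/0.85 = 3.47 in.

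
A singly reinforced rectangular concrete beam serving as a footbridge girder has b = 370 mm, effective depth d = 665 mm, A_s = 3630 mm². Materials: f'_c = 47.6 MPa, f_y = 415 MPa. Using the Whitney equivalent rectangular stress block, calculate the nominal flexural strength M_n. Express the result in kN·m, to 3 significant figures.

T = A_s f_y = 3630 × 415 = 1506450 N = 1506.45 kN.
From C = T: a = T/(0.85 f'_c b) = 1506450/(0.85 × 47.6 × 370) = 100.63 mm.
M_n = T(d − a/2) = 1506.45 kN × (665 − 50.315) mm = 925.99 kN·m.

M_n ≈ 926 kN·m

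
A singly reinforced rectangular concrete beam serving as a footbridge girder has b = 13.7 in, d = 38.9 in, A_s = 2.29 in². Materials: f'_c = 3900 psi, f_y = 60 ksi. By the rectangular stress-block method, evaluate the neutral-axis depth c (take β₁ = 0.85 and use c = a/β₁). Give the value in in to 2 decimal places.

c ≈ 3.56 in

T = A_s f_y = 2.29 × 60 = 137.4 kips.
a = T/(0.85 f'_c b) = 137.4/(0.85 × 3.9 × 13.7) = 3.0254 in.
With β₁ = 0.85, c = a/β₁ = 3.0254/0.85 = 3.56 in.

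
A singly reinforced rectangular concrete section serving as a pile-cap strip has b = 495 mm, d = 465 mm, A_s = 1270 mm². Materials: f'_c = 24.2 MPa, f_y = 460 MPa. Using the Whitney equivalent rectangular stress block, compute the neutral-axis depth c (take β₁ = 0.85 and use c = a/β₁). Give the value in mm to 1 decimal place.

c ≈ 67.5 mm

T = A_s f_y = 1270 × 460 = 584200 N = 584.2 kN.
Setting C = 0.85 f'_c a b equal to T: a = 584200/(0.85 × 24.2 × 495) = 57.375 mm.
With β₁ = 0.85, c = a/β₁ = 57.375/0.85 = 67.5 mm.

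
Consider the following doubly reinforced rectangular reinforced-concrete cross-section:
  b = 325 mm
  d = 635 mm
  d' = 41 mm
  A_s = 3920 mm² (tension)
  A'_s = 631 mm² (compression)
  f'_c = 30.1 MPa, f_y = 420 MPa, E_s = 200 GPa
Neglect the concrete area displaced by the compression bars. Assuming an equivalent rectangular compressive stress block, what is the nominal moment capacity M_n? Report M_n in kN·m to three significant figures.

Assume both tension and compression steel yield.
Net tension couple steel: A_s − A'_s = 3289 mm².
a = (A_s − A'_s) f_y / (0.85 f'_c b) = 1381380/(0.85 × 30.1 × 325) = 166.13 mm.
c = a/β₁ = 166.13/0.835 = 198.96 mm; ε'_s = 0.003(c − d')/c = 0.0024 ≥ f_y/E_s = 0.0021, so compression steel does yield.
M_n = (A_s − A'_s) f_y (d − a/2) + A'_s f_y (d − d') = [1381380 × (635 − 83.065) + 265020 × (635 − 41)] × 10⁻⁶ = 762.43 + 157.42 = 919.85 kN·m.

M_n ≈ 920 kN·m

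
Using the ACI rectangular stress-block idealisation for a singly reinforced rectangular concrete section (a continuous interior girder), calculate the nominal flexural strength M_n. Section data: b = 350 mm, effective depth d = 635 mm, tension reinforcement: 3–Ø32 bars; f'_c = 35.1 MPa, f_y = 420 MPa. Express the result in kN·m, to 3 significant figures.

M_n ≈ 594 kN·m

A_s = 3 × 804 = 2412 mm².
T = A_s f_y = 2412 × 420 = 1013040 N = 1013.04 kN.
From C = T: a = T/(0.85 f'_c b) = 1013040/(0.85 × 35.1 × 350) = 97.01 mm.
M_n = T(d − a/2) = 1013.04 kN × (635 − 48.505) mm = 594.14 kN·m.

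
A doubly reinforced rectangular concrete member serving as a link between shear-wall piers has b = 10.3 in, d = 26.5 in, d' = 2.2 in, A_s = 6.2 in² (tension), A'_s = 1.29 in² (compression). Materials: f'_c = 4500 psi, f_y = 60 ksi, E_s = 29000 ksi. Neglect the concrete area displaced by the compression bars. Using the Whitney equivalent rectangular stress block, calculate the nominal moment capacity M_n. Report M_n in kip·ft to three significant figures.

M_n ≈ 716 kip·ft

Assume both steels yield.
a = (A_s − A'_s) f_y/(0.85 f'_c b) = (6.2 − 1.29) × 60/(0.85 × 4.5 × 10.3) = 7.478 in.
c = a/β₁ = 7.478/0.825 = 9.064 in; ε'_s = 0.003(c − d')/c = 0.0023 ≥ ε_y = 0.0021, so the compression steel yields.
M_n = (A_s − A'_s) f_y (d − a/2) + A'_s f_y (d − d') = 294.6 × (26.5 − 3.739) + 77.4 × (26.5 − 2.2) = 6705.4 + 1880.8 = 8586.2 kip·in = 8586.2/12 = 715.52 kip·ft.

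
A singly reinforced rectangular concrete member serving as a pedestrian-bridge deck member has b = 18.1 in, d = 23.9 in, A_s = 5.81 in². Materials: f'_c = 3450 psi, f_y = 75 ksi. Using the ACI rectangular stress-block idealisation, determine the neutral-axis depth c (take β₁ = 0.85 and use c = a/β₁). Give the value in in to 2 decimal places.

T = A_s f_y = 5.81 × 75 = 435.75 kips.
a = T/(0.85 f'_c b) = 435.75/(0.85 × 3.45 × 18.1) = 8.2096 in.
With β₁ = 0.85, c = a/β₁ = 8.2096/0.85 = 9.66 in.

c ≈ 9.66 in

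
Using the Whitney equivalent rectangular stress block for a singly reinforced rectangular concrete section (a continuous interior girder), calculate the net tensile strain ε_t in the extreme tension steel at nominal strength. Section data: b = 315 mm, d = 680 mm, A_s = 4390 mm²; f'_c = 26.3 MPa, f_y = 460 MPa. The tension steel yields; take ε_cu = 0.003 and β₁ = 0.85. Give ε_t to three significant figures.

a = A_s f_y/(0.85 f'_c b) = 286.77 mm.
β₁ = 0.85, so c = a/β₁ = 286.77/0.85 = 337.38 mm.
From the linear strain diagram with ε_cu = 0.003: ε_t = 0.003 (d − c)/c = 0.003 × (680 − 337.38)/337.38 = 0.00305.
ε_t < 0.004 — the section is over-reinforced for flexure under ACI limits.

ε_t ≈ 0.00305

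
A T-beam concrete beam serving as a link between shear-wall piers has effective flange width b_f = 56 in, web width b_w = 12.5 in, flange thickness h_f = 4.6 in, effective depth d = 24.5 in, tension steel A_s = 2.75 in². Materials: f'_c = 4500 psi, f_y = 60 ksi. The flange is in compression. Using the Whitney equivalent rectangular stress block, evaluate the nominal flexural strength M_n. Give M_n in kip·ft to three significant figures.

M_n ≈ 332 kip·ft

Tension: T = A_s f_y = 2.75 × 60 = 165 kips.
Try a within the flange: a = T/(0.85 f'_c b_f) = 165/(0.85 × 4.5 × 56) = 0.770 in.
Since a = 0.770 ≤ h_f = 4.6 in, the stress block lies entirely in the flange; analyse as a rectangular beam of width b_f.
M_n = T(d − a/2) = 165 × (24.5 − 0.385) = 3979.0 kip·in.
M_n = 3979.0/12 = 331.58 kip·ft.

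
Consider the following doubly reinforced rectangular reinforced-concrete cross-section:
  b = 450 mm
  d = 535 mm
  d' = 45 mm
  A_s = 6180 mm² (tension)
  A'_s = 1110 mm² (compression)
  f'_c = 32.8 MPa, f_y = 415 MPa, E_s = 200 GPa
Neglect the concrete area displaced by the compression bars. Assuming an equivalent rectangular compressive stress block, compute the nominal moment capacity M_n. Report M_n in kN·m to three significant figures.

Assume both tension and compression steel yield.
Net tension couple steel: A_s − A'_s = 5070 mm².
a = (A_s − A'_s) f_y / (0.85 f'_c b) = 2104050/(0.85 × 32.8 × 450) = 167.71 mm.
c = a/β₁ = 167.71/0.816 = 205.53 mm; ε'_s = 0.003(c − d')/c = 0.0023 ≥ f_y/E_s = 0.0021, so compression steel does yield.
M_n = (A_s − A'_s) f_y (d − a/2) + A'_s f_y (d − d') = [2104050 × (535 − 83.855) + 460650 × (535 − 45)] × 10⁻⁶ = 949.23 + 225.72 = 1174.95 kN·m.

M_n ≈ 1170 kN·m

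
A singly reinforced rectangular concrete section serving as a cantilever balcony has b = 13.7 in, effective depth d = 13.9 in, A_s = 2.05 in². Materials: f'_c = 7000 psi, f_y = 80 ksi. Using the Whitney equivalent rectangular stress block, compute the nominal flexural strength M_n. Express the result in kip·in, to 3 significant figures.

T = A_s f_y = 2.05 × 80 = 164 kips.
a = T/(0.85 f'_c b) = 164/(0.85 × 7 × 13.7) = 2.012 in.
M_n = T(d − a/2) = 164 × (13.9 − 1.006) = 2114.6 kip·in.

M_n ≈ 2110 kip·in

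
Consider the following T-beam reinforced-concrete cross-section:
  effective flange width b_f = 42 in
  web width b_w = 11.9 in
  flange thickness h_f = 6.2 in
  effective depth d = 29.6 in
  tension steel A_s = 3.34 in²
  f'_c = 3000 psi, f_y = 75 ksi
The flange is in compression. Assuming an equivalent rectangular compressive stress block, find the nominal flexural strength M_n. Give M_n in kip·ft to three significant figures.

M_n ≈ 593 kip·ft

Tension: T = A_s f_y = 3.34 × 75 = 250.5 kips.
Try a within the flange: a = T/(0.85 f'_c b_f) = 250.5/(0.85 × 3 × 42) = 2.339 in.
Since a = 2.339 ≤ h_f = 6.2 in, the stress block lies entirely in the flange; analyse as a rectangular beam of width b_f.
M_n = T(d − a/2) = 250.5 × (29.6 − 1.1695) = 7121.8 kip·in.
M_n = 7121.8/12 = 593.48 kip·ft.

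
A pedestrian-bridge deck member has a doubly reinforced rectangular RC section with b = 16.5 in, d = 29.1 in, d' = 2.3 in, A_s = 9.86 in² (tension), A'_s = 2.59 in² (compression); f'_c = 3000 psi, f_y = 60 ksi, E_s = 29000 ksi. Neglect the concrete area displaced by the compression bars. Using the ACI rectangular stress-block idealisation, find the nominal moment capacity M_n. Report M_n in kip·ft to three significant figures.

Assume both steels yield.
a = (A_s − A'_s) f_y/(0.85 f'_c b) = (9.86 − 2.59) × 60/(0.85 × 3 × 16.5) = 10.367 in.
c = a/β₁ = 10.367/0.85 = 12.196 in; ε'_s = 0.003(c − d')/c = 0.0024 ≥ ε_y = 0.0021, so the compression steel yields.
M_n = (A_s − A'_s) f_y (d − a/2) + A'_s f_y (d − d') = 436.2 × (29.1 − 5.1835) + 155.4 × (29.1 − 2.3) = 10432.4 + 4164.7 = 14597.1 kip·in = 14597.1/12 = 1216.43 kip·ft.

M_n ≈ 1220 kip·ft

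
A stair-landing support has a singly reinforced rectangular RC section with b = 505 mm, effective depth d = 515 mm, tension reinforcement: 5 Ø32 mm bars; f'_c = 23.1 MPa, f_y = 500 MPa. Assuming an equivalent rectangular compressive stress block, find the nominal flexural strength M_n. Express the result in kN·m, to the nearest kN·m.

M_n ≈ 831 kN·m

A_s = 5 × 804 = 4020 mm².
T = A_s f_y = 4020 × 500 = 2010000 N = 2010 kN.
From C = T: a = T/(0.85 f'_c b) = 2010000/(0.85 × 23.1 × 505) = 202.71 mm.
M_n = T(d − a/2) = 2010 kN × (515 − 101.355) mm = 831.43 kN·m.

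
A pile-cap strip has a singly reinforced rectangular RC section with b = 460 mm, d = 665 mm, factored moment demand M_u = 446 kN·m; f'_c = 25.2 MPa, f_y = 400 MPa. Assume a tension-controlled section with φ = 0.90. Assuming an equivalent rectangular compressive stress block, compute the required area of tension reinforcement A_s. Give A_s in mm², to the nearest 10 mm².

A_s ≈ 1980 mm²

M_n = M_u/φ = 446/0.90 = 495.556 kN·m.
With M_n = 0.85 f'_c a b (d − a/2), solve the quadratic for a:
a = d − √(d² − 2M_n/(0.85 f'_c b)) = 665 − √(665² − 2 × 495.556×10⁶/(0.85 × 25.2 × 460)) = 80.50 mm.
A_s = 0.85 f'_c a b / f_y = 0.85 × 25.2 × 80.50 × 460 / 400 = 1983.0 mm².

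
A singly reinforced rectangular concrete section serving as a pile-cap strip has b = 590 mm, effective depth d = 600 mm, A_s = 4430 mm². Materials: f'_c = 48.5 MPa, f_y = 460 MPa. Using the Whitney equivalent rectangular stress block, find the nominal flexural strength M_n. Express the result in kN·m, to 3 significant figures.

T = A_s f_y = 4430 × 460 = 2037800 N = 2037.8 kN.
From C = T: a = T/(0.85 f'_c b) = 2037800/(0.85 × 48.5 × 590) = 83.78 mm.
M_n = T(d − a/2) = 2037.8 kN × (600 − 41.89) mm = 1137.32 kN·m.

M_n ≈ 1140 kN·m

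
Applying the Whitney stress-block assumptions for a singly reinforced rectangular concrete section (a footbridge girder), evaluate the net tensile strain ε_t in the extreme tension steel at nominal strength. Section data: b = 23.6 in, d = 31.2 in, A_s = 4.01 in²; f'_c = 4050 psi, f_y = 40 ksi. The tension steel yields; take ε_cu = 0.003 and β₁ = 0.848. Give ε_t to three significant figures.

a = A_s f_y/(0.85 f'_c b) = 1.974 in.
β₁ = 0.848, so c = a/β₁ = 1.974/0.848 = 2.328 in.
From the linear strain diagram with ε_cu = 0.003: ε_t = 0.003 (d − c)/c = 0.003 × (31.2 − 2.328)/2.328 = 0.0372.
Since ε_t ≥ 0.005, the section is tension-controlled.

ε_t ≈ 0.0372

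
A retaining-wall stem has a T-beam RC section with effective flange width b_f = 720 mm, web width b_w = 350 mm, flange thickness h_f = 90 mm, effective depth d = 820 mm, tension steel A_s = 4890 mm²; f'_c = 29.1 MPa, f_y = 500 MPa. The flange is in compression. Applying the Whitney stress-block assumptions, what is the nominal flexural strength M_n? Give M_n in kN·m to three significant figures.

M_n ≈ 1820 kN·m

Tension: T = A_s f_y = 4890 × 500 = 2445000 N.
Try a within the flange: a = T/(0.85 f'_c b_f) = 2445000/(0.85 × 29.1 × 720) = 137.29 mm.
a = 137.29 > h_f = 90 mm: the block extends into the web. Split into flange-overhang and web parts.
C_f = 0.85 f'_c (b_f − b_w) h_f = 0.85 × 29.1 × (720 − 350) × 90 = 823676 N.
Remaining web compression depth: a_w = (T − C_f)/(0.85 f'_c b_w) = (2445000 − 823676)/(0.85 × 29.1 × 350) = 187.28 mm.
M_n = C_f(d − h_f/2) + (T − C_f)(d − a_w/2) = 823676 × (820 − 45) + 1621324 × (820 − 93.64) = 638.35 + 1177.66 = 1816.01 × 10⁶ N·mm.
M_n = 1816.01 kN·m.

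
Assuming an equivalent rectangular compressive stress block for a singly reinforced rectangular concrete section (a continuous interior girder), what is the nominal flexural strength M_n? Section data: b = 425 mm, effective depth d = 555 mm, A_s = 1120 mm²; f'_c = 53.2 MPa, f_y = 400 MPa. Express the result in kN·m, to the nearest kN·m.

M_n ≈ 243 kN·m

T = A_s f_y = 1120 × 400 = 448000 N = 448 kN.
From C = T: a = T/(0.85 f'_c b) = 448000/(0.85 × 53.2 × 425) = 23.31 mm.
M_n = T(d − a/2) = 448 kN × (555 − 11.655) mm = 243.42 kN·m.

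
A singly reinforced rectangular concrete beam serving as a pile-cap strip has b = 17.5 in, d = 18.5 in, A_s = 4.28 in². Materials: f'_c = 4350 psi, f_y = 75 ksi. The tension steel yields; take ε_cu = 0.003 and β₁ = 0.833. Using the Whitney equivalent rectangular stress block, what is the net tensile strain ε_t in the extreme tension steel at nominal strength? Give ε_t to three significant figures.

ε_t ≈ 0.00632

a = A_s f_y/(0.85 f'_c b) = 4.961 in.
β₁ = 0.833, so c = a/β₁ = 4.961/0.833 = 5.956 in.
From the linear strain diagram with ε_cu = 0.003: ε_t = 0.003 (d − c)/c = 0.003 × (18.5 − 5.956)/5.956 = 0.00632.
Since ε_t ≥ 0.005, the section is tension-controlled.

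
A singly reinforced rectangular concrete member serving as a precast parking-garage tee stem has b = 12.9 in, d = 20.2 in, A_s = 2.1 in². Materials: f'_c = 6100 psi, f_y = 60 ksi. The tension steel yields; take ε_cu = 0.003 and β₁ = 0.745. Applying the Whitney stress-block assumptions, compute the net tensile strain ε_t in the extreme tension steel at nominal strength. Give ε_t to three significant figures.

ε_t ≈ 0.0210

a = A_s f_y/(0.85 f'_c b) = 1.884 in.
β₁ = 0.745, so c = a/β₁ = 1.884/0.745 = 2.529 in.
From the linear strain diagram with ε_cu = 0.003: ε_t = 0.003 (d − c)/c = 0.003 × (20.2 − 2.529)/2.529 = 0.0210.
Since ε_t ≥ 0.005, the section is tension-controlled.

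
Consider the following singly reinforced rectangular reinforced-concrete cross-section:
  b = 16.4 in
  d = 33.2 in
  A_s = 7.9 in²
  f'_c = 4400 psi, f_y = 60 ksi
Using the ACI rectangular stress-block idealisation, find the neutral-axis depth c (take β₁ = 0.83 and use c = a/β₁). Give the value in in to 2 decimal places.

T = A_s f_y = 7.9 × 60 = 474 kips.
a = T/(0.85 f'_c b) = 474/(0.85 × 4.4 × 16.4) = 7.7279 in.
With β₁ = 0.83, c = a/β₁ = 7.7279/0.83 = 9.31 in.

c ≈ 9.31 in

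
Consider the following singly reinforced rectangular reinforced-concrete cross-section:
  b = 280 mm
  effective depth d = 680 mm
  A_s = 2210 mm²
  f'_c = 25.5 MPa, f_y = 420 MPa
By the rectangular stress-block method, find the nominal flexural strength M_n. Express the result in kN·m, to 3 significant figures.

M_n ≈ 560 kN·m

T = A_s f_y = 2210 × 420 = 928200 N = 928.2 kN.
From C = T: a = T/(0.85 f'_c b) = 928200/(0.85 × 25.5 × 280) = 152.94 mm.
M_n = T(d − a/2) = 928.2 kN × (680 − 76.47) mm = 560.20 kN·m.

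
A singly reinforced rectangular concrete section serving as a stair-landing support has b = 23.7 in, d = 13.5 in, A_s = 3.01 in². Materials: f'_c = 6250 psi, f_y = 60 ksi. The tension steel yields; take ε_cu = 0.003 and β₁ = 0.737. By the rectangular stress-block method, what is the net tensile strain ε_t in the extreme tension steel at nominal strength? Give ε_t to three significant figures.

a = A_s f_y/(0.85 f'_c b) = 1.434 in.
β₁ = 0.737, so c = a/β₁ = 1.434/0.737 = 1.946 in.
From the linear strain diagram with ε_cu = 0.003: ε_t = 0.003 (d − c)/c = 0.003 × (13.5 − 1.946)/1.946 = 0.0178.
Since ε_t ≥ 0.005, the section is tension-controlled.

ε_t ≈ 0.0178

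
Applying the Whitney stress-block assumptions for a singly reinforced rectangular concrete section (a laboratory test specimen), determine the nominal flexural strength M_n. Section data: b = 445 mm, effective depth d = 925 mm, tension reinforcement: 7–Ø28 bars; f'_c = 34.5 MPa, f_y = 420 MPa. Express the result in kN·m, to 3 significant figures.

A_s = 7 × 616 = 4312 mm².
T = A_s f_y = 4312 × 420 = 1811040 N = 1811.04 kN.
From C = T: a = T/(0.85 f'_c b) = 1811040/(0.85 × 34.5 × 445) = 138.78 mm.
M_n = T(d − a/2) = 1811.04 kN × (925 − 69.39) mm = 1549.54 kN·m.

M_n ≈ 1550 kN·m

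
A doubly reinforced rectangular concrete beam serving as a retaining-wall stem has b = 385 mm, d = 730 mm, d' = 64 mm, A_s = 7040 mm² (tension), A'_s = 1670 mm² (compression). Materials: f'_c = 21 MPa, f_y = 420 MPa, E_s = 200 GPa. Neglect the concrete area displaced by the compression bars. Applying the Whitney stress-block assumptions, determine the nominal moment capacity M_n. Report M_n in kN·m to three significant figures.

M_n ≈ 1740 kN·m

Assume both tension and compression steel yield.
Net tension couple steel: A_s − A'_s = 5370 mm².
a = (A_s − A'_s) f_y / (0.85 f'_c b) = 2255400/(0.85 × 21 × 385) = 328.19 mm.
c = a/β₁ = 328.19/0.85 = 386.11 mm; ε'_s = 0.003(c − d')/c = 0.0025 ≥ f_y/E_s = 0.0021, so compression steel does yield.
M_n = (A_s − A'_s) f_y (d − a/2) + A'_s f_y (d − d') = [2255400 × (730 − 164.095) + 701400 × (730 − 64)] × 10⁻⁶ = 1276.34 + 467.13 = 1743.47 kN·m.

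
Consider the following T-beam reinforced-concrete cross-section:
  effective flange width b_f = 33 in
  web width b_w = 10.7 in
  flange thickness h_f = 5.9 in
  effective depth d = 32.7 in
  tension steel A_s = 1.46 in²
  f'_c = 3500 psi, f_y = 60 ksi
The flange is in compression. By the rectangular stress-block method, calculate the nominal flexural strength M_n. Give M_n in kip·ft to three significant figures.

Tension: T = A_s f_y = 1.46 × 60 = 87.6 kips.
Try a within the flange: a = T/(0.85 f'_c b_f) = 87.6/(0.85 × 3.5 × 33) = 0.892 in.
Since a = 0.892 ≤ h_f = 5.9 in, the stress block lies entirely in the flange; analyse as a rectangular beam of width b_f.
M_n = T(d − a/2) = 87.6 × (32.7 − 0.446) = 2825.5 kip·in.
M_n = 2825.5/12 = 235.46 kip·ft.

M_n ≈ 235 kip·ft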